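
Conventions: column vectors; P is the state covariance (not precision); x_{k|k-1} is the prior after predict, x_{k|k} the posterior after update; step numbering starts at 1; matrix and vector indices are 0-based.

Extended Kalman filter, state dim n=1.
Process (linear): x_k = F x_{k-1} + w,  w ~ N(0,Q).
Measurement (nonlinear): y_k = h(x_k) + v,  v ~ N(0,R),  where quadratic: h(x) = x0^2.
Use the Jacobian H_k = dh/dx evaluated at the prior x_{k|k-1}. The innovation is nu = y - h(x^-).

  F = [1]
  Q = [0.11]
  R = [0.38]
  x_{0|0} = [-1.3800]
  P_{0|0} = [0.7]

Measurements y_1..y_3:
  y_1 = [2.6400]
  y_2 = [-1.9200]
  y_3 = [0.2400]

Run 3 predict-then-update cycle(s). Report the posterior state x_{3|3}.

step 1: x^-=[-1.3800]  P^-=[0.8100]  H_jac=[-2.7600]  S=[6.5503]  K=[-0.3413]  nu=[0.7356]  x^+=[-1.6311]  P^+=[0.0470]
step 2: x^-=[-1.6311]  P^-=[0.1570]  H_jac=[-3.2621]  S=[2.0506]  K=[-0.2497]  nu=[-4.5804]  x^+=[-0.4872]  P^+=[0.0291]
step 3: x^-=[-0.4872]  P^-=[0.1391]  H_jac=[-0.9743]  S=[0.5120]  K=[-0.2647]  nu=[0.0027]  x^+=[-0.4879]  P^+=[0.1032]

x_post = [-0.4879]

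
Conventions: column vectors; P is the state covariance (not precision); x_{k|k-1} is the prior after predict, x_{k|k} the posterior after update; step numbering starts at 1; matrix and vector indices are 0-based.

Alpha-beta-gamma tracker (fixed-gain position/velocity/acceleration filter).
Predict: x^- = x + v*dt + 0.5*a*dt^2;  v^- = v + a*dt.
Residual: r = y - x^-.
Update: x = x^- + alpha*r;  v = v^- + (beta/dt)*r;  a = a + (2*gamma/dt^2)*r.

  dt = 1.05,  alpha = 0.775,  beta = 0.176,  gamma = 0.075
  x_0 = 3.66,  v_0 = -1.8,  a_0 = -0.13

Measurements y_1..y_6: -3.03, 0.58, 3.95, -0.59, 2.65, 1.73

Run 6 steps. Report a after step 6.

step 1: x_pred=1.6983  r=-4.7283  x^+=-1.9661  v^+=-2.7291  a^+=-0.7733
step 2: x_pred=-5.2579  r=5.8379  x^+=-0.7335  v^+=-2.5625  a^+=0.0210
step 3: x_pred=-3.4126  r=7.3626  x^+=2.2934  v^+=-1.3064  a^+=1.0227
step 4: x_pred=1.4855  r=-2.0755  x^+=-0.1230  v^+=-0.5804  a^+=0.7403
step 5: x_pred=-0.3244  r=2.9744  x^+=1.9808  v^+=0.6954  a^+=1.1450
step 6: x_pred=3.3421  r=-1.6121  x^+=2.0927  v^+=1.6274  a^+=0.9256

a_post = 0.9256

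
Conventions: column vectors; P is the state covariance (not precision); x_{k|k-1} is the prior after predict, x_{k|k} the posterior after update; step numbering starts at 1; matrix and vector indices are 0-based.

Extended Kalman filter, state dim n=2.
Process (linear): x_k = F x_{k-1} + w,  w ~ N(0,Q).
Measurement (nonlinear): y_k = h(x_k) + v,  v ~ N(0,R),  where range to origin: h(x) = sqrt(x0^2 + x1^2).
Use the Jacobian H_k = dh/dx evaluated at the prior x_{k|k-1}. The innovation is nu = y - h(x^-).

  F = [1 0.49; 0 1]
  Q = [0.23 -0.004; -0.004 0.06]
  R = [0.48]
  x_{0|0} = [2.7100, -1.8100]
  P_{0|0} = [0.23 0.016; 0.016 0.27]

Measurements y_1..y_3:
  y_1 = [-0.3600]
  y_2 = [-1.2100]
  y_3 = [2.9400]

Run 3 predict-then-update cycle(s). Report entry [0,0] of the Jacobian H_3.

step 1: x^-=[1.8231, -1.8100]  P^-=[0.5405 0.1443; 0.1443 0.3300]  H_jac=[0.7097 -0.7046]  S=[0.7717]  K=[0.3653; -0.1686]  nu=[-2.9290]  x^+=[0.7531, -1.3162]  P^+=[0.4375 0.1918; 0.1918 0.3081]
step 2: x^-=[0.1082, -1.3162]  P^-=[0.9295 0.3388; 0.3388 0.3681]  H_jac=[0.0819 -0.9966]  S=[0.7965]  K=[-0.3283; -0.4257]  nu=[-2.5307]  x^+=[0.9390, -0.2389]  P^+=[0.8436 0.2275; 0.2275 0.2237]
step 3: x^-=[0.8219, -0.2389]  P^-=[1.3503 0.3331; 0.3331 0.2837]  H_jac=[0.9603 -0.2791]  S=[1.5686]  K=[0.7673; 0.1534]  nu=[2.0841]  x^+=[2.4211, 0.0808]  P^+=[0.4267 0.1484; 0.1484 0.2468]

H_jac[0,0] = 0.9603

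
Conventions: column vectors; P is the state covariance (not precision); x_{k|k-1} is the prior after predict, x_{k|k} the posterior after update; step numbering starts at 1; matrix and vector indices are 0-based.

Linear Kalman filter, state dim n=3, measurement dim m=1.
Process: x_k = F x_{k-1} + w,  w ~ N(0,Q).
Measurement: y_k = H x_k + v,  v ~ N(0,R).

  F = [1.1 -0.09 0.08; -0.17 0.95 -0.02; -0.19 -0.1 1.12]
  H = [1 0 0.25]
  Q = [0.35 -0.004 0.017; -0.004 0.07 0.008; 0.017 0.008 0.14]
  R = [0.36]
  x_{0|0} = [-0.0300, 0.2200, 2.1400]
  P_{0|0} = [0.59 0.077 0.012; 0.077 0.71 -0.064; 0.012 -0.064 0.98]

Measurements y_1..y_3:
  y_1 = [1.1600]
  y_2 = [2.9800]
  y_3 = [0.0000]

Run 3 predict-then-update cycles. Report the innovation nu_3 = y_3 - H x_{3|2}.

step 1: x^-=[0.1184, 0.1713, 2.3805]  P^-=[1.0637 -0.1004 0.0023; -0.1004 0.7059 -0.1454; 0.0023 -0.1454 1.4099]  S=[1.5130]  K=[0.7034; -0.0904; 0.2345]  nu=[0.4465]  x^+=[0.4325, 0.1310, 2.4852]  P^+=[0.3151 -0.0042 -0.2473; -0.0042 0.6935 -0.1133; -0.2473 -0.1133 1.3267]
step 2: x^-=[0.6627, 0.0012, 2.6881]  P^-=[0.7043 -0.1288 -0.2119; -0.1288 0.7095 -0.1514; -0.2119 -0.1514 1.9530]  S=[1.0804]  K=[0.6028; -0.1543; 0.2558]  nu=[1.6452]  x^+=[1.6545, -0.2526, 3.1090]  P^+=[0.3116 -0.0283 -0.3785; -0.0283 0.6838 -0.1088; -0.3785 -0.1088 1.8823]
step 3: x^-=[2.0914, -0.5834, 3.1930]  P^-=[0.6852 -0.1488 -0.3194; -0.1488 0.7076 -0.1298; -0.3194 -0.1298 2.7036]  S=[1.0545]  K=[0.5741; -0.1719; 0.3381]  nu=[-2.8897]  x^+=[0.4325, -0.0868, 2.2160]  P^+=[0.3377 -0.0447 -0.5241; -0.0447 0.6765 -0.0685; -0.5241 -0.0685 2.5830]

innov = [-2.8897]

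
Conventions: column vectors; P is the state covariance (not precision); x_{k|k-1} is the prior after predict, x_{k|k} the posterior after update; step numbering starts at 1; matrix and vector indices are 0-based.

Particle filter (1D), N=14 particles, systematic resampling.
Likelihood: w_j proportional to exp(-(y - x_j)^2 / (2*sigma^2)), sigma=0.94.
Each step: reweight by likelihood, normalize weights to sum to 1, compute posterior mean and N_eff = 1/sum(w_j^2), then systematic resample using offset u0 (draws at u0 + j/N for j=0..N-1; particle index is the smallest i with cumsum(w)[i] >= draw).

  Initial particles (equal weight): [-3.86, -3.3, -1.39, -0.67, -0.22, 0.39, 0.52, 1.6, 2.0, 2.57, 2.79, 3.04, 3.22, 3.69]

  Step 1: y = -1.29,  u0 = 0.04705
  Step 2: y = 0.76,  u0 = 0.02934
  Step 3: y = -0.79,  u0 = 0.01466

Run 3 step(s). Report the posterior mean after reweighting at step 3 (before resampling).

post_mean = -0.3094

step 1: w=[0.0085, 0.0361, 0.3529, 0.2855, 0.1857, 0.0719, 0.0556, 0.0031, 0.0008, 0.0001, 0.0000, 0.0000, 0.0000, 0.0000]  mean=-0.8104  Neff=3.9981  idx=[2, 2, 2, 2, 2, 3, 3, 3, 3, 4, 4, 4, 5, 6]
step 2: w=[0.0139, 0.0139, 0.0139, 0.0139, 0.0139, 0.0598, 0.0598, 0.0598, 0.0598, 0.1104, 0.1104, 0.1104, 0.1760, 0.1841]  mean=-0.1654  Neff=8.5690  idx=[2, 5, 6, 7, 9, 9, 10, 10, 11, 12, 12, 12, 13, 13]
step 3: w=[0.0810, 0.0985, 0.0985, 0.0985, 0.0826, 0.0826, 0.0826, 0.0826, 0.0826, 0.0451, 0.0451, 0.0451, 0.0376, 0.0376]  mean=-0.3094  Neff=12.7067  idx=[0, 1, 1, 2, 3, 3, 4, 5, 6, 7, 8, 9, 10, 12]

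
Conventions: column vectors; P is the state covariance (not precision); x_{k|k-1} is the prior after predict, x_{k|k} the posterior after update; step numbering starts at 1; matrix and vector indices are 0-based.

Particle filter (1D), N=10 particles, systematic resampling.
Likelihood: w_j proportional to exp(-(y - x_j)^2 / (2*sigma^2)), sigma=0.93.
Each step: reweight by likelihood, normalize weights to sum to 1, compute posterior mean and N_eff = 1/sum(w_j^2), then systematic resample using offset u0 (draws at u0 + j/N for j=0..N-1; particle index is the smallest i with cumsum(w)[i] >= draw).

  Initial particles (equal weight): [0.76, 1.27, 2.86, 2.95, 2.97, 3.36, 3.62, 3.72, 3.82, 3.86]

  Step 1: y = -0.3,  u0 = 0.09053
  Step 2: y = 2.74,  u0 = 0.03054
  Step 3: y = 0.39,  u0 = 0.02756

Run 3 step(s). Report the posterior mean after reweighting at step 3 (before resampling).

post_mean = 1.0148

step 1: w=[0.6774, 0.3120, 0.0040, 0.0029, 0.0027, 0.0006, 0.0002, 0.0001, 0.0001, 0.0001]  mean=0.9425  Neff=1.7977  idx=[0, 0, 0, 0, 0, 0, 1, 1, 1, 2]
step 2: w=[0.0419, 0.0419, 0.0419, 0.0419, 0.0419, 0.0419, 0.1159, 0.1159, 0.1159, 0.4009]  mean=1.7791  Neff=4.7278  idx=[0, 3, 5, 6, 7, 8, 9, 9, 9, 9]
step 3: w=[0.1922, 0.1922, 0.1922, 0.1330, 0.1330, 0.1330, 0.0061, 0.0061, 0.0061, 0.0061]  mean=1.0148  Neff=6.0965  idx=[0, 0, 1, 1, 2, 2, 3, 4, 4, 5]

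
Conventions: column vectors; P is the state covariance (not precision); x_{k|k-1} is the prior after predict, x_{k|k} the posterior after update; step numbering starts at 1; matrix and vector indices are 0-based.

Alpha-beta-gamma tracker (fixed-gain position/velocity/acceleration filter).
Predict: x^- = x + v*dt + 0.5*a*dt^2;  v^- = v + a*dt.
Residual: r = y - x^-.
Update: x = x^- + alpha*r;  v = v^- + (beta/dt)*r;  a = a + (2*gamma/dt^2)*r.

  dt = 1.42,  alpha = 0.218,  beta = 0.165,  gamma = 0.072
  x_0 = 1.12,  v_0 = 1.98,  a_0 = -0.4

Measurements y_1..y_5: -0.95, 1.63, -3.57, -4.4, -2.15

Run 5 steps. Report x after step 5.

step 1: x_pred=3.5283  r=-4.4783  x^+=2.5520  v^+=0.8916  a^+=-0.7198
step 2: x_pred=3.0924  r=-1.4624  x^+=2.7736  v^+=-0.3004  a^+=-0.8243
step 3: x_pred=1.5160  r=-5.0860  x^+=0.4072  v^+=-2.0619  a^+=-1.1875
step 4: x_pred=-3.7178  r=-0.6822  x^+=-3.8665  v^+=-3.8273  a^+=-1.2362
step 5: x_pred=-10.5477  r=8.3977  x^+=-8.7170  v^+=-4.6069  a^+=-0.6365

x_post = -8.7170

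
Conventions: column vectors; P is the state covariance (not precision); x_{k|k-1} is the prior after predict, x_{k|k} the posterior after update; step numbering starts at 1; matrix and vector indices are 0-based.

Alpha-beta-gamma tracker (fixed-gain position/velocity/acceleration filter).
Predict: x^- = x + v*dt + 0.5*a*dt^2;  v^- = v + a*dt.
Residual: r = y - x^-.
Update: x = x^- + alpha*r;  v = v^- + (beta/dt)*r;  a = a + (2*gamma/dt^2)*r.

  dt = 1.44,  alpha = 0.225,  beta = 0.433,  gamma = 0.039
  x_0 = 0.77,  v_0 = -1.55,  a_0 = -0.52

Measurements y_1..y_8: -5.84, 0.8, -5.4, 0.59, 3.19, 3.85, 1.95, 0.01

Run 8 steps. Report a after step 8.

step 1: x_pred=-2.0011  r=-3.8389  x^+=-2.8649  v^+=-3.4531  a^+=-0.6644
step 2: x_pred=-8.5262  r=9.3262  x^+=-6.4278  v^+=-1.6055  a^+=-0.3136
step 3: x_pred=-9.0649  r=3.6649  x^+=-8.2403  v^+=-0.9551  a^+=-0.1757
step 4: x_pred=-9.7978  r=10.3878  x^+=-7.4605  v^+=1.9154  a^+=0.2150
step 5: x_pred=-4.4794  r=7.6694  x^+=-2.7538  v^+=4.5312  a^+=0.5035
step 6: x_pred=4.2932  r=-0.4432  x^+=4.1935  v^+=5.1230  a^+=0.4868
step 7: x_pred=12.0753  r=-10.1253  x^+=9.7971  v^+=2.7794  a^+=0.1060
step 8: x_pred=13.9093  r=-13.8993  x^+=10.7820  v^+=-1.2475  a^+=-0.4169

a_post = -0.4169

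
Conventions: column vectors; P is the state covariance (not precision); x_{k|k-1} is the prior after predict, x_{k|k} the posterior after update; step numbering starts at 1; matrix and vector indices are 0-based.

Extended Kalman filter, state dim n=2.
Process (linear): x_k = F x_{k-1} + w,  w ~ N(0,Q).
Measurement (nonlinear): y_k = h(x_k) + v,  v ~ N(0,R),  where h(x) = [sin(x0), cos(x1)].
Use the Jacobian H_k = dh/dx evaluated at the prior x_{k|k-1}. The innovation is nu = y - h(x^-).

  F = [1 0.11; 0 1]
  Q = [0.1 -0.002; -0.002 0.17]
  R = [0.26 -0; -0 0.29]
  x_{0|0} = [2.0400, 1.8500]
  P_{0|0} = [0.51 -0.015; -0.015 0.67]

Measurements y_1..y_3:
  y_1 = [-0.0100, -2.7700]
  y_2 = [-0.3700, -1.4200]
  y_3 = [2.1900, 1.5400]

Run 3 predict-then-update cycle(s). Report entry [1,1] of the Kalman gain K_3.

K[1,1] = 0.3889

step 1: x^-=[2.2435, 1.8500]  P^-=[0.6148 0.0567; 0.0567 0.8400]  H_jac=[-0.6231 0.0000; 0.0000 -0.9613]  S=[0.4987 0.0340; 0.0340 1.0662]  K=[-0.7663 -0.0267; -0.0193 -0.7567]  nu=[-0.7921, -2.4944]  x^+=[2.9172, 3.7529]  P^+=[0.3198 0.0081; 0.0081 0.2283]
step 2: x^-=[3.3300, 3.7529]  P^-=[0.4243 0.0312; 0.0312 0.3983]  H_jac=[-0.9823 0.0000; 0.0000 0.5739]  S=[0.6694 -0.0176; -0.0176 0.4212]  K=[-0.6222 0.0165; -0.0315 0.5414]  nu=[-0.1827, -0.6011]  x^+=[3.4337, 3.4332]  P^+=[0.1647 0.0083; 0.0083 0.2736]
step 3: x^-=[3.8114, 3.4332]  P^-=[0.2698 0.0364; 0.0364 0.4436]  H_jac=[-0.7839 0.0000; 0.0000 0.2875]  S=[0.4258 -0.0082; -0.0082 0.3267]  K=[-0.4964 0.0196; -0.0596 0.3889]  nu=[2.8108, 2.4978]  x^+=[2.4651, 4.2371]  P^+=[0.1646 0.0198; 0.0198 0.3923]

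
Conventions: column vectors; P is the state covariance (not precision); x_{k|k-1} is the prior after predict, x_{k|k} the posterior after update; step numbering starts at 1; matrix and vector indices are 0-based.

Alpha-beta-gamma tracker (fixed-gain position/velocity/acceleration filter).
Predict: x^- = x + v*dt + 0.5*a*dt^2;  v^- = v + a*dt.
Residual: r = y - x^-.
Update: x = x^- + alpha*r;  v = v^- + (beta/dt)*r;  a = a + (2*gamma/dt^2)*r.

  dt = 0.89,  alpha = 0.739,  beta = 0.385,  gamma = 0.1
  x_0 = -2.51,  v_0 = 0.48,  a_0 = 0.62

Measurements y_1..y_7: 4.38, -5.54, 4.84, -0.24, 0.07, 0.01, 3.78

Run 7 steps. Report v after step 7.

v_post = 0.2277

step 1: x_pred=-1.8372  r=6.2172  x^+=2.7573  v^+=3.7213  a^+=2.1898
step 2: x_pred=6.9365  r=-12.4765  x^+=-2.2836  v^+=0.2731  a^+=-0.9604
step 3: x_pred=-2.4210  r=7.2610  x^+=2.9449  v^+=2.5593  a^+=0.8729
step 4: x_pred=5.5684  r=-5.8084  x^+=1.2760  v^+=0.8236  a^+=-0.5937
step 5: x_pred=1.7738  r=-1.7038  x^+=0.5147  v^+=-0.4418  a^+=-1.0239
step 6: x_pred=-0.2840  r=0.2940  x^+=-0.0667  v^+=-1.2259  a^+=-0.9496
step 7: x_pred=-1.5339  r=5.3139  x^+=2.3931  v^+=0.2277  a^+=0.3921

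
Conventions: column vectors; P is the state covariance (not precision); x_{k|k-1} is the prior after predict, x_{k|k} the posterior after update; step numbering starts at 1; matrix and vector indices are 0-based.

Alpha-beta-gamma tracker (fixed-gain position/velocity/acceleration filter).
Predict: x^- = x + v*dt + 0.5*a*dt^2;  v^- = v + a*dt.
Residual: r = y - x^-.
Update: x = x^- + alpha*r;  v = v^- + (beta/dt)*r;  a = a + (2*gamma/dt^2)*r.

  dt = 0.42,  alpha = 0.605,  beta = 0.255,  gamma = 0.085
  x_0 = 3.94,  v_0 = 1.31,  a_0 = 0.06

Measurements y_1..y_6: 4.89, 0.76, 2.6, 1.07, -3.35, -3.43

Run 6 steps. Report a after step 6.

a_post = -3.6443

step 1: x_pred=4.4955  r=0.3945  x^+=4.7342  v^+=1.5747  a^+=0.4402
step 2: x_pred=5.4344  r=-4.6744  x^+=2.6064  v^+=-1.0784  a^+=-4.0646
step 3: x_pred=1.7949  r=0.8051  x^+=2.2820  v^+=-2.2968  a^+=-3.2887
step 4: x_pred=1.0273  r=0.0427  x^+=1.0531  v^+=-3.6521  a^+=-3.2476
step 5: x_pred=-0.7672  r=-2.5828  x^+=-2.3298  v^+=-6.5842  a^+=-5.7367
step 6: x_pred=-5.6011  r=2.1711  x^+=-4.2876  v^+=-7.6755  a^+=-3.6443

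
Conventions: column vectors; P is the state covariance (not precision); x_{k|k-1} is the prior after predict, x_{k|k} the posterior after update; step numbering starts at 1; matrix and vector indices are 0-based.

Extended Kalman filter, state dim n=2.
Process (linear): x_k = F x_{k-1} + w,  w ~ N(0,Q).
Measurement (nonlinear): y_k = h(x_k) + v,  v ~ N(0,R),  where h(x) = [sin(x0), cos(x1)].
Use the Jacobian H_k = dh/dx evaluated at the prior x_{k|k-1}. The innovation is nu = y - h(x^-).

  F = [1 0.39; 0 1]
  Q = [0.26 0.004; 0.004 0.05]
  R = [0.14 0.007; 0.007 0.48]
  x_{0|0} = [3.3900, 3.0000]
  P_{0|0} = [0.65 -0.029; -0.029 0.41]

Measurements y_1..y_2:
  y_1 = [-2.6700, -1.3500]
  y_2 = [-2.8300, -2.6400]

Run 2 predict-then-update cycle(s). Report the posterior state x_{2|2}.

x_post = [2.2433, 1.9026]

step 1: x^-=[4.5600, 3.0000]  P^-=[0.9497 0.1349; 0.1349 0.4600]  H_jac=[-0.1518 0.0000; 0.0000 -0.1411]  S=[0.1619 0.0099; 0.0099 0.4892]  K=[-0.8893 -0.0209; -0.1185 -0.1303]  nu=[-1.6816, -0.3600]  x^+=[6.0630, 3.2462]  P^+=[0.8211 0.1153; 0.1153 0.4491]
step 2: x^-=[7.3290, 3.2462]  P^-=[1.2394 0.2945; 0.2945 0.4991]  H_jac=[0.5012 0.0000; 0.0000 0.1045]  S=[0.4513 0.0224; 0.0224 0.4854]  K=[1.3763 -0.0002; 0.3224 0.0925]  nu=[-3.6953, -1.6455]  x^+=[2.2433, 1.9026]  P^+=[0.3844 0.0914; 0.0914 0.4467]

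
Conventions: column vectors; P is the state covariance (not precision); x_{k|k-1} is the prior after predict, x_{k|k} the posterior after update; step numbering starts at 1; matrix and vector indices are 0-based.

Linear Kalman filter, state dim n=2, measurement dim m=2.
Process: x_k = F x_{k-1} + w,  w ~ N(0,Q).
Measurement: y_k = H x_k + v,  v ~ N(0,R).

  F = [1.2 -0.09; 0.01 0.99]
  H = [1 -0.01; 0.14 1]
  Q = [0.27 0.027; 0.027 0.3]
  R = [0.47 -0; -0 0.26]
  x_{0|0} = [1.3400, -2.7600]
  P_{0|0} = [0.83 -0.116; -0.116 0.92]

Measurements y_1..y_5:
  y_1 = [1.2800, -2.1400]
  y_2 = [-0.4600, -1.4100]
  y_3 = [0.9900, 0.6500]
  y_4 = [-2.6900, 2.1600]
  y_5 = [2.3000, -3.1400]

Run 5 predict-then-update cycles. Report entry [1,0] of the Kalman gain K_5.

step 1: x^-=[1.8564, -2.7190]  P^-=[1.4977 -0.1827; -0.1827 1.1995]  S=[1.9715 0.0152; 0.0152 1.4377]  K=[0.7605 0.0107; -0.1051 0.8176]  nu=[-0.6036, 0.3191]  x^+=[1.4008, -2.3947]  P^+=[0.3570 -0.0472; -0.0472 0.2192]
step 2: x^-=[1.8964, -2.3567]  P^-=[0.7960 -0.0443; -0.0443 0.5139]  S=[1.2670 0.0621; 0.0621 0.7771]  K=[0.6269 0.0363; -0.0713 0.6590]  nu=[-2.3800, 0.6812]  x^+=[0.4293, -1.7381]  P^+=[0.2943 -0.0318; -0.0318 0.1758]
step 3: x^-=[0.6715, -1.7164]  P^-=[0.7021 -0.0228; -0.0228 0.4717]  S=[1.1726 0.0708; 0.0708 0.7391]  K=[0.5962 0.0450; -0.0621 0.6399]  nu=[0.3013, 2.2724]  x^+=[0.9535, -0.2811]  P^+=[0.2800 -0.0275; -0.0275 0.1702]
step 4: x^-=[1.1695, -0.2688]  P^-=[0.6804 -0.0174; -0.0174 0.4663]  S=[1.1508 0.0732; 0.0732 0.7348]  K=[0.5884 0.0473; -0.0597 0.6373]  nu=[-3.8621, 2.2650]  x^+=[-0.9959, 1.4054]  P^+=[0.2763 -0.0264; -0.0264 0.1694]
step 5: x^-=[-1.3215, 1.3813]  P^-=[0.6749 -0.0161; -0.0161 0.4655]  S=[1.1453 0.0738; 0.0738 0.7342]  K=[0.5864 0.0479; -0.0591 0.6369]  nu=[3.6354, -4.3363]  x^+=[0.6025, -1.5954]  P^+=[0.2753 -0.0261; -0.0261 0.1692]

K[1,0] = -0.0591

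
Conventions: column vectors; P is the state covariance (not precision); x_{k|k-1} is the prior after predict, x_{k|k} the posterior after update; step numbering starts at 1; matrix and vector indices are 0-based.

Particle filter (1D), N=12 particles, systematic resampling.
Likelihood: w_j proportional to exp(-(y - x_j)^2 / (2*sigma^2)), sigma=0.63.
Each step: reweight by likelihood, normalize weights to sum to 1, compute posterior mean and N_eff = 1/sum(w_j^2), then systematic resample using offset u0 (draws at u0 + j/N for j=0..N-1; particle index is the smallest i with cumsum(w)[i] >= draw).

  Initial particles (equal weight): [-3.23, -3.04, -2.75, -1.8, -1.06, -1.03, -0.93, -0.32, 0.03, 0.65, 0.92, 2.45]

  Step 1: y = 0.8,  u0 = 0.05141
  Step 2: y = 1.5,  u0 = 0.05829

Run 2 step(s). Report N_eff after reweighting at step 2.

step 1: w=[0.0000, 0.0000, 0.0000, 0.0001, 0.0047, 0.0054, 0.0085, 0.0758, 0.1744, 0.3578, 0.3614, 0.0119]  mean=0.5567  Neff=3.3891  idx=[7, 8, 8, 9, 9, 9, 9, 10, 10, 10, 10, 10]
step 2: w=[0.0031, 0.0131, 0.0131, 0.0800, 0.0800, 0.0800, 0.0800, 0.1301, 0.1301, 0.1301, 0.1301, 0.1301]  mean=0.8065  Neff=9.0374  idx=[3, 4, 5, 6, 7, 7, 8, 9, 9, 10, 11, 11]

N_eff = 9.0374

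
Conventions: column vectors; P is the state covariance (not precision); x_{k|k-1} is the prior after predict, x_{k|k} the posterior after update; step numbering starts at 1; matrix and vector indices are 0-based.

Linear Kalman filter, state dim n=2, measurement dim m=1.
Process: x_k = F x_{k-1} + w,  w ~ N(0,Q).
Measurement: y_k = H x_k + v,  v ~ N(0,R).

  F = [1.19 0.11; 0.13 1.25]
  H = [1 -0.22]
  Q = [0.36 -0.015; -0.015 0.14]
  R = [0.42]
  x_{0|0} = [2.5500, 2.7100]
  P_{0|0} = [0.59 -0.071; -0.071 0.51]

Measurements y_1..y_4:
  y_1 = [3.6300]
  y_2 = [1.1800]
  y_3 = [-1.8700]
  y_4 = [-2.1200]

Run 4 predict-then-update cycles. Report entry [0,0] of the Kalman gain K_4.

K[0,0] = 0.7266

step 1: x^-=[3.3326, 3.7190]  P^-=[1.1831 0.0398; 0.0398 0.9238]  S=[1.6303]  K=[0.7203; -0.1003]  nu=[1.1156]  x^+=[4.1362, 3.6071]  P^+=[0.3372 0.1575; 0.1575 0.9074]
step 2: x^-=[5.3188, 5.0466]  P^-=[0.8897 0.3985; 0.3985 1.6147]  S=[1.2125]  K=[0.6615; 0.0357]  nu=[-3.0286]  x^+=[3.3155, 4.9386]  P^+=[0.3592 0.3699; 0.3699 1.6131]
step 3: x^-=[4.4887, 6.6043]  P^-=[0.9850 0.8178; 0.8178 2.7868]  S=[1.1800]  K=[0.6822; 0.1735]  nu=[-4.9058]  x^+=[1.1418, 5.7531]  P^+=[0.4357 0.6782; 0.6782 2.7513]
step 4: x^-=[1.9915, 7.3398]  P^-=[1.1879 1.4492; 1.4492 4.6666]  S=[1.1961]  K=[0.7266; 0.3532]  nu=[-2.4968]  x^+=[0.1774, 6.4578]  P^+=[0.5564 1.1422; 1.1422 4.5174]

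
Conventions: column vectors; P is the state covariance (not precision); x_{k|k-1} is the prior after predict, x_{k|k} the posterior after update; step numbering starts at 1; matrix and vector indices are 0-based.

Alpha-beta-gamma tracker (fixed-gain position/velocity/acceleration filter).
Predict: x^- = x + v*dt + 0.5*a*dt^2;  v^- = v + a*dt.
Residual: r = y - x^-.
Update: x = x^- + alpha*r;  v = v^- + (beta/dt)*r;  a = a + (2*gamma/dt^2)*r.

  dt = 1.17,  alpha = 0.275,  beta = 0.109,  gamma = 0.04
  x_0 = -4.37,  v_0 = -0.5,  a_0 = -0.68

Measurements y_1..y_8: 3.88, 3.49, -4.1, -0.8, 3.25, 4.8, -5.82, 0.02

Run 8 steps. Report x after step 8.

step 1: x_pred=-5.4204  r=9.3004  x^+=-2.8628  v^+=-0.4292  a^+=-0.1365
step 2: x_pred=-3.4583  r=6.9483  x^+=-1.5475  v^+=0.0585  a^+=0.2696
step 3: x_pred=-1.2946  r=-2.8054  x^+=-2.0661  v^+=0.1126  a^+=0.1056
step 4: x_pred=-1.8621  r=1.0621  x^+=-1.5700  v^+=0.3351  a^+=0.1677
step 5: x_pred=-1.0631  r=4.3131  x^+=0.1230  v^+=0.9331  a^+=0.4198
step 6: x_pred=1.5021  r=3.2979  x^+=2.4090  v^+=1.7315  a^+=0.6125
step 7: x_pred=4.8541  r=-10.6741  x^+=1.9187  v^+=1.4537  a^+=-0.0113
step 8: x_pred=3.6119  r=-3.5919  x^+=2.6241  v^+=1.1059  a^+=-0.2212

x_post = 2.6241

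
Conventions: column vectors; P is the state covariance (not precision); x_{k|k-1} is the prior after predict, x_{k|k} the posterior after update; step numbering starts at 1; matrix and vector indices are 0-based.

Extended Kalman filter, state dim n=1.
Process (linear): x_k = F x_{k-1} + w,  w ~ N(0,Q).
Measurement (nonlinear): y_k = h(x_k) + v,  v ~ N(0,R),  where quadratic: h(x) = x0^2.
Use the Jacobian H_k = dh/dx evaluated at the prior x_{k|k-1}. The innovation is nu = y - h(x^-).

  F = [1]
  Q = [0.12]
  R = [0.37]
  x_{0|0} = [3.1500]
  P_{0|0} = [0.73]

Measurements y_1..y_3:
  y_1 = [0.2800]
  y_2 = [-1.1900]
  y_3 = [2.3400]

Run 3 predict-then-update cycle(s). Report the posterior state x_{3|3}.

step 1: x^-=[3.1500]  P^-=[0.8500]  H_jac=[6.3000]  S=[34.1065]  K=[0.1570]  nu=[-9.6425]  x^+=[1.6360]  P^+=[0.0092]
step 2: x^-=[1.6360]  P^-=[0.1292]  H_jac=[3.2721]  S=[1.7535]  K=[0.2411]  nu=[-3.8667]  x^+=[0.7037]  P^+=[0.0273]
step 3: x^-=[0.7037]  P^-=[0.1473]  H_jac=[1.4074]  S=[0.6617]  K=[0.3132]  nu=[1.8448]  x^+=[1.2815]  P^+=[0.0823]

x_post = [1.2815]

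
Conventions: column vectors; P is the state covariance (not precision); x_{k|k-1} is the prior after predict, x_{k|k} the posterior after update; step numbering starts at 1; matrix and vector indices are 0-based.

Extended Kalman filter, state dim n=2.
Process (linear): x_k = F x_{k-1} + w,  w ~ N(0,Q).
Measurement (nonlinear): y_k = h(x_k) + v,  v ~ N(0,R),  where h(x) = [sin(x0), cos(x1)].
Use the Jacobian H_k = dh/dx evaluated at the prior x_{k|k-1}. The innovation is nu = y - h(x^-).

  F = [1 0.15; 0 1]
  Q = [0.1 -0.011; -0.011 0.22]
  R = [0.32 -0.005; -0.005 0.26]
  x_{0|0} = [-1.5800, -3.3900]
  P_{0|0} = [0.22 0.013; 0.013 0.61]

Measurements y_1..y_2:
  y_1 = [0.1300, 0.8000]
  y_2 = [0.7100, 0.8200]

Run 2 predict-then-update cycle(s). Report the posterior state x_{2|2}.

x_post = [-3.6635, -5.3614]

step 1: x^-=[-2.0885, -3.3900]  P^-=[0.3376 0.0935; 0.0935 0.8300]  H_jac=[-0.4949 0.0000; 0.0000 -0.2459]  S=[0.4027 0.0064; 0.0064 0.3102]  K=[-0.4139 -0.0656; -0.1045 -0.6558]  nu=[0.9990, 1.7693]  x^+=[-2.6180, -4.6547]  P^+=[0.2670 0.0610; 0.0610 0.6913]
step 2: x^-=[-3.3162, -4.6547]  P^-=[0.4008 0.1537; 0.1537 0.9113]  H_jac=[-0.9848 0.0000; 0.0000 -0.9983]  S=[0.7087 0.1461; 0.1461 1.1683]  K=[-0.5439 -0.0633; -0.0544 -0.7720]  nu=[0.5362, 0.8777]  x^+=[-3.6635, -5.3614]  P^+=[0.1764 0.0138; 0.0138 0.2008]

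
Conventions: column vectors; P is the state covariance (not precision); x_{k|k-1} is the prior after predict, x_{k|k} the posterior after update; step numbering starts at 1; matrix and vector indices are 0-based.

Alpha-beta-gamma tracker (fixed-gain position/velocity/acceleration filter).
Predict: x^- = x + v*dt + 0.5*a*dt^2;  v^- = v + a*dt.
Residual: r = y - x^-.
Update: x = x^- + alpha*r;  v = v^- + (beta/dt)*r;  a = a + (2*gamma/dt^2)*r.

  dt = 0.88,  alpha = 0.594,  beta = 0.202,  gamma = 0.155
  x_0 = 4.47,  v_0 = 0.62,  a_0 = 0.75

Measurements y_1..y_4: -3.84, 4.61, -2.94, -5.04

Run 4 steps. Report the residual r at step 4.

resid = -0.2881

step 1: x_pred=5.3060  r=-9.1460  x^+=-0.1267  v^+=-0.8194  a^+=-2.9112
step 2: x_pred=-1.9750  r=6.5850  x^+=1.9365  v^+=-1.8697  a^+=-0.2752
step 3: x_pred=0.1846  r=-3.1246  x^+=-1.6714  v^+=-2.8291  a^+=-1.5260
step 4: x_pred=-4.7519  r=-0.2881  x^+=-4.9230  v^+=-4.2381  a^+=-1.6413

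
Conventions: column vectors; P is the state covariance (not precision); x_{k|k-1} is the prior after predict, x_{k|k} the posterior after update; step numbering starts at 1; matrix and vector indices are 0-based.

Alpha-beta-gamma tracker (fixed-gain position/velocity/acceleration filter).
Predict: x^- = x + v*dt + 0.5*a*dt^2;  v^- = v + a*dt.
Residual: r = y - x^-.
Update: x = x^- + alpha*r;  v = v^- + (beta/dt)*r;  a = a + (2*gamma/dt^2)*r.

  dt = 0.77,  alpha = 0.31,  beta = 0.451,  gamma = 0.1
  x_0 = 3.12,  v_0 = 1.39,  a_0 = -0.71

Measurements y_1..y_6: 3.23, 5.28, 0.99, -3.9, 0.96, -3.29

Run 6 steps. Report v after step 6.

step 1: x_pred=3.9798  r=-0.7498  x^+=3.7474  v^+=0.4041  a^+=-0.9629
step 2: x_pred=3.7731  r=1.5069  x^+=4.2402  v^+=0.5453  a^+=-0.4546
step 3: x_pred=4.5253  r=-3.5353  x^+=3.4294  v^+=-1.8755  a^+=-1.6472
step 4: x_pred=1.4970  r=-5.3970  x^+=-0.1761  v^+=-6.3049  a^+=-3.4677
step 5: x_pred=-6.0588  r=7.0188  x^+=-3.8830  v^+=-4.8640  a^+=-1.1001
step 6: x_pred=-7.9544  r=4.6644  x^+=-6.5084  v^+=-2.9790  a^+=0.4733

v_post = -2.9790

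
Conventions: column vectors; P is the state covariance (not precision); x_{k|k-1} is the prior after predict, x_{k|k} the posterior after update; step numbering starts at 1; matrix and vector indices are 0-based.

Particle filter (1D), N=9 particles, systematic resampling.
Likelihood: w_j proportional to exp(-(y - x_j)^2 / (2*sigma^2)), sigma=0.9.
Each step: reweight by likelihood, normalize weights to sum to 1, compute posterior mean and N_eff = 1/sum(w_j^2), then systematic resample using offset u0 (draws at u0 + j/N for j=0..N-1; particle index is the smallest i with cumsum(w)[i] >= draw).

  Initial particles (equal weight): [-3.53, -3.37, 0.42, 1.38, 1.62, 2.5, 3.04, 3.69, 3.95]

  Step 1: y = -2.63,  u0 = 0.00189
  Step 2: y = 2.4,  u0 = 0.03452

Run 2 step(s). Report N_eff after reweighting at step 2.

N_eff = 6.9119

step 1: w=[0.4585, 0.5391, 0.0024, 0.0000, 0.0000, 0.0000, 0.0000, 0.0000, 0.0000]  mean=-3.4339  Neff=1.9969  idx=[0, 0, 0, 0, 0, 1, 1, 1, 1]
step 2: w=[0.0565, 0.0565, 0.0565, 0.0565, 0.0565, 0.1794, 0.1794, 0.1794, 0.1794]  mean=-3.4152  Neff=6.9119  idx=[0, 2, 4, 5, 6, 6, 7, 7, 8]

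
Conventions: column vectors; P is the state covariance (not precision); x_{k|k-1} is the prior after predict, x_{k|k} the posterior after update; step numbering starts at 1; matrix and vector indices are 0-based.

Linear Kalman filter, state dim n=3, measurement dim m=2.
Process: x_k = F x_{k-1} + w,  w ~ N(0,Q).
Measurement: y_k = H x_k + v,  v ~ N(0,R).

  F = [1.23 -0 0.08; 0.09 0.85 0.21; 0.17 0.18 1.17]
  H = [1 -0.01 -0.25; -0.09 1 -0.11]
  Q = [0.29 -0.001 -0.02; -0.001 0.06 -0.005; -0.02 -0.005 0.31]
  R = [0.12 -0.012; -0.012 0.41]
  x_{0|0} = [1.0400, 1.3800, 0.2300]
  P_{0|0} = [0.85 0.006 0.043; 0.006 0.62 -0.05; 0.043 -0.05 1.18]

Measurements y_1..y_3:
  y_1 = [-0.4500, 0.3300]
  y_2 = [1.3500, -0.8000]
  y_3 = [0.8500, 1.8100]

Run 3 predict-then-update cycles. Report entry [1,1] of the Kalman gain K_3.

K[1,1] = 0.6217

step 1: x^-=[1.2976, 1.3149, 0.6943]  P^-=[1.5920 0.1272 0.3313; 0.1272 0.5516 0.3482; 0.3313 0.3482 1.9664]  S=[1.6685 -0.0950; -0.0950 0.9053]  K=[0.9059 0.0371; 0.0527 0.5598; -0.0923 0.1031]  nu=[-1.5609, -0.7917]  x^+=[-0.1457, 0.7895, 0.7568]  P^+=[0.2280 0.0772 0.4759; 0.0772 0.2688 0.2997; 0.4759 0.2997 1.9407]
step 2: x^-=[-0.1187, 0.8169, 1.0028]  P^-=[0.7410 0.2843 0.9220; 0.2843 0.4784 0.9053; 0.9220 0.9053 3.3022]  S=[0.6053 -0.0141; -0.0141 0.7023]  K=[0.8430 0.1824; 0.0996 0.5050; 0.1598 0.6569]  nu=[1.7275, -1.5172]  x^+=[1.0609, 0.2228, 0.2821]  P^+=[0.2919 0.1750 0.7646; 0.1750 0.2947 0.6648; 0.7646 0.6648 2.9867]
step 3: x^-=[1.3275, 0.3441, 0.5505]  P^-=[0.9012 0.5127 1.4796; 0.5127 0.7000 1.6005; 1.4796 1.6005 5.0113]  S=[0.5924 0.0230; 0.0230 0.7629]  K=[0.8755 0.3260; 0.1540 0.6217; 0.3096 1.1916]  nu=[-0.3364, 1.6459]  x^+=[1.5695, 1.3156, 2.4077]  P^+=[0.3529 0.2645 0.9964; 0.2645 0.3867 0.9985; 0.9964 0.9985 3.8543]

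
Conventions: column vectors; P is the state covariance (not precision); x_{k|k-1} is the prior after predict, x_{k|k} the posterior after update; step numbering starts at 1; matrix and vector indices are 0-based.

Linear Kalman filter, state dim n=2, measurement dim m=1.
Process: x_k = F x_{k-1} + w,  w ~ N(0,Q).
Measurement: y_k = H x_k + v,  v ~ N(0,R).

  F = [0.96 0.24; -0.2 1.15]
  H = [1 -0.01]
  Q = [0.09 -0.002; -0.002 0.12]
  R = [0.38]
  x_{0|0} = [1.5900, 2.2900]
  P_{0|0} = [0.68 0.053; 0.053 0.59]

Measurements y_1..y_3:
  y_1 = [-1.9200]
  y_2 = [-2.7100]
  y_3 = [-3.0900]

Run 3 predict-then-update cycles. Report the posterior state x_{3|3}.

step 1: x^-=[2.0760, 2.3155]  P^-=[0.7751 0.0862; 0.0862 0.9031]  S=[1.1535]  K=[0.6712; 0.0669]  nu=[-3.9728]  x^+=[-0.5907, 2.0495]  P^+=[0.2554 0.0344; 0.0344 0.8979]
step 2: x^-=[-0.0752, 2.4751]  P^-=[0.3930 0.2331; 0.2331 1.3019]  S=[0.7684]  K=[0.5084; 0.2864]  nu=[-2.6101]  x^+=[-1.4020, 1.7275]  P^+=[0.1944 0.1212; 0.1212 1.2388]
step 3: x^-=[-0.9313, 2.2670]  P^-=[0.3964 0.4306; 0.4306 1.7104]  S=[0.7679]  K=[0.5105; 0.5385]  nu=[-2.1360]  x^+=[-2.0219, 1.1168]  P^+=[0.1962 0.2195; 0.2195 1.4877]

x_post = [-2.0219, 1.1168]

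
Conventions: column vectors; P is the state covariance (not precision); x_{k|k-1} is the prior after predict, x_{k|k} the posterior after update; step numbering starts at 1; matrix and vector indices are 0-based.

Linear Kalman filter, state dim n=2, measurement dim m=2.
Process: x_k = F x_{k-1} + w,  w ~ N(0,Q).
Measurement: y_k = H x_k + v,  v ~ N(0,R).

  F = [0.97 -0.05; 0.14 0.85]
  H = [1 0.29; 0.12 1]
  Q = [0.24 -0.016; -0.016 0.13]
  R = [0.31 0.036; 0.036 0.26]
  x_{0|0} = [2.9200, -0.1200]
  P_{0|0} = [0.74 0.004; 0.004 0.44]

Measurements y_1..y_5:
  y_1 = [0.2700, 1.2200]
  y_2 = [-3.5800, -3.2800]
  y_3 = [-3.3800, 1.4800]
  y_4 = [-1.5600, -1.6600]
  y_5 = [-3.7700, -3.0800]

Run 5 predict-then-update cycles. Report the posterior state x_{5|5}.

x_post = [-2.5885, -1.7674]

step 1: x^-=[2.8384, 0.3068]  P^-=[0.9370 0.0691; 0.0691 0.4634]  S=[1.3260 0.3543; 0.3543 0.7534]  K=[0.7518 -0.1126; -0.0158 0.6334]  nu=[-2.6574, 0.5726]  x^+=[0.7761, 0.7115]  P^+=[0.2379 -0.0308; -0.0308 0.1678]
step 2: x^-=[0.7172, 0.7135]  P^-=[0.4673 -0.0160; -0.0160 0.2486]  S=[0.7889 0.1476; 0.1476 0.5115]  K=[0.6044 -0.0961; -0.0202 0.4881]  nu=[-4.5041, -4.0795]  x^+=[-1.6132, -1.1867]  P^+=[0.1915 -0.0262; -0.0262 0.1293]
step 3: x^-=[-1.5055, -1.2346]  P^-=[0.4231 -0.0169; -0.0169 0.2210]  S=[0.7418 0.1333; 0.1333 0.4830]  K=[0.5798 -0.0900; -0.0188 0.4585]  nu=[-1.5165, 2.8952]  x^+=[-2.6453, 0.1214]  P^+=[0.1836 -0.0246; -0.0246 0.1215]
step 4: x^-=[-2.5721, -0.2672]  P^-=[0.4155 -0.0163; -0.0163 0.2155]  S=[0.7341 0.1315; 0.1315 0.4776]  K=[0.5753 -0.0881; -0.0181 0.4521]  nu=[1.0895, -1.0842]  x^+=[-1.8497, -0.7771]  P^+=[0.1821 -0.0241; -0.0241 0.1198]
step 5: x^-=[-1.7554, -0.9195]  P^-=[0.4140 -0.0160; -0.0160 0.2144]  S=[0.7327 0.1313; 0.1313 0.4765]  K=[0.5744 -0.0876; -0.0178 0.4508]  nu=[-1.7480, -1.9499]  x^+=[-2.5885, -1.7674]  P^+=[0.1818 -0.0239; -0.0239 0.1194]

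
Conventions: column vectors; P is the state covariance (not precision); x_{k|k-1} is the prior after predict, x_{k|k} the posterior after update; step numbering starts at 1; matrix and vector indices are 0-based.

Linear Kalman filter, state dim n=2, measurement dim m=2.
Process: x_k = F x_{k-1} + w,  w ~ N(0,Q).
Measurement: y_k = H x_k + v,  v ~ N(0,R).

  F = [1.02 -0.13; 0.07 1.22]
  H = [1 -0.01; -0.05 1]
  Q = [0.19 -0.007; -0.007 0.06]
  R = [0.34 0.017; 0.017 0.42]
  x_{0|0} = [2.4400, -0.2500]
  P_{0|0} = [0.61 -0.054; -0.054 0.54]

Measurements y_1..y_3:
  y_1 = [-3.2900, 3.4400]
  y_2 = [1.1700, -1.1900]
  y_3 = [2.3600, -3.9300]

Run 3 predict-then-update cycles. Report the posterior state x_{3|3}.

x_post = [1.3219, -1.5651]

step 1: x^-=[2.5213, -0.1342]  P^-=[0.8481 -0.1158; -0.1158 0.8575]  S=[1.1905 -0.1498; -0.1498 1.2912]  K=[0.7083 -0.0403; -0.0206 0.6662]  nu=[-5.8126, 3.7003]  x^+=[-1.7449, 2.4508]  P^+=[0.2402 0.0071; 0.0071 0.2798]
step 2: x^-=[-2.0984, 2.8678]  P^-=[0.4427 -0.0254; -0.0254 0.4789]  S=[0.7833 -0.0354; -0.0354 0.9025]  K=[0.5642 -0.0306; -0.0146 0.5314]  nu=[3.2971, -4.1628]  x^+=[-0.1109, 0.6075]  P^+=[0.1914 0.0063; 0.0063 0.2233]
step 3: x^-=[-0.1921, 0.7334]  P^-=[0.3912 -0.0210; -0.0210 0.3943]  S=[0.7317 -0.0275; -0.0275 0.8174]  K=[0.5338 -0.0316; -0.0159 0.4832]  nu=[2.5594, -4.6730]  x^+=[1.3219, -1.5651]  P^+=[0.1810 0.0048; 0.0048 0.2029]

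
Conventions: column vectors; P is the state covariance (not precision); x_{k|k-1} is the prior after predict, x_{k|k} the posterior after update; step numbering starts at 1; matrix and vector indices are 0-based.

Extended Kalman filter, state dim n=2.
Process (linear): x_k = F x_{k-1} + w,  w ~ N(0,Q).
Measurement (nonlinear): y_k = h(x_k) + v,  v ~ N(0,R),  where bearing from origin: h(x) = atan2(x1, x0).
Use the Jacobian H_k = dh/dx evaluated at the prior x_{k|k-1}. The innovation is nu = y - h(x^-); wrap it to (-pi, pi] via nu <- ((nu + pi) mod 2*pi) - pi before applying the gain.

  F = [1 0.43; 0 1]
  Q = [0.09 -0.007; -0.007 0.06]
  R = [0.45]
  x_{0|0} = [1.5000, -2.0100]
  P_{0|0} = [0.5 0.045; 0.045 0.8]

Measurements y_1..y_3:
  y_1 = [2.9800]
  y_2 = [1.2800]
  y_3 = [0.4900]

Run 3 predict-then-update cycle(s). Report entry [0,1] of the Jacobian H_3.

step 1: x^-=[0.6357, -2.0100]  P^-=[0.7766 0.3820; 0.3820 0.8600]  H_jac=[0.4523 0.1430]  S=[0.6759]  K=[0.6005; 0.4376]  nu=[-2.0387]  x^+=[-0.5886, -2.9022]  P^+=[0.5329 0.2044; 0.2044 0.7306]
step 2: x^-=[-1.8365, -2.9022]  P^-=[0.9337 0.5115; 0.5115 0.7906]  H_jac=[0.2460 -0.1557]  S=[0.4865]  K=[0.3085; 0.0057]  nu=[-2.8682]  x^+=[-2.7214, -2.9185]  P^+=[0.8874 0.5107; 0.5107 0.7905]
step 3: x^-=[-3.9764, -2.9185]  P^-=[1.5628 0.8436; 0.8436 0.8505]  H_jac=[0.1200 -0.1634]  S=[0.4621]  K=[0.1073; -0.0818]  nu=[2.9984]  x^+=[-3.6546, -3.1639]  P^+=[1.5574 0.8477; 0.8477 0.8474]

H_jac[0,1] = -0.1634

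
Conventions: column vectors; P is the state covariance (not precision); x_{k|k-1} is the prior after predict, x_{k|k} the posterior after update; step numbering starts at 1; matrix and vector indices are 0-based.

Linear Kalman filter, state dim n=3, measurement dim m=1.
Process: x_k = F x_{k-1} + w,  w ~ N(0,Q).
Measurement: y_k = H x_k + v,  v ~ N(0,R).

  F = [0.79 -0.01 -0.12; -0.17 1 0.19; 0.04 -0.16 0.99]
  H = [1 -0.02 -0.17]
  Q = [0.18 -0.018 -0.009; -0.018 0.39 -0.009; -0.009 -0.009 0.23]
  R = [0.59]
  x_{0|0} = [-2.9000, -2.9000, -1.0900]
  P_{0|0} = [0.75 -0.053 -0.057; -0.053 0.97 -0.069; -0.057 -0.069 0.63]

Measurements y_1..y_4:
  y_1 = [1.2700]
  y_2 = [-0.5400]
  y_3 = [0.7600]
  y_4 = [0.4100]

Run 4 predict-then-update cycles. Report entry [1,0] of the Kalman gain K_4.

K[1,0] = -0.0811

step 1: x^-=[-2.1312, -2.6141, -0.7311]  P^-=[0.6687 -0.1861 -0.0968; -0.1861 1.3999 -0.1114; -0.0968 -0.1114 0.8915]  S=[1.3247]  K=[0.5201; -0.1473; -0.1858]  nu=[3.2246]  x^+=[-0.4542, -3.0891, -1.3303]  P^+=[0.3104 -0.0846 0.0312; -0.0846 1.3712 -0.1477; 0.0312 -0.1477 0.8458]
step 2: x^-=[-0.1683, -3.2646, -0.8409]  P^-=[0.3811 -0.1363 -0.0639; -0.1363 1.7713 -0.2238; -0.0639 -0.2238 1.1449]  S=[1.0306]  K=[0.3830; -0.1297; -0.2465]  nu=[-0.5800]  x^+=[-0.3904, -3.1894, -0.6980]  P^+=[0.2300 -0.0851 0.0334; -0.0851 1.7539 -0.2568; 0.0334 -0.2568 1.0823]
step 3: x^-=[-0.1928, -3.2556, -0.1963]  P^-=[0.3337 -0.1215 -0.0931; -0.1215 2.1189 -0.3451; -0.0931 -0.3451 1.4211]  S=[0.9998]  K=[0.3520; -0.1052; -0.3279]  nu=[0.8543]  x^+=[0.1079, -3.3455, -0.4764]  P^+=[0.2098 -0.0845 0.0223; -0.0845 2.1078 -0.3796; 0.0223 -0.3796 1.3136]
step 4: x^-=[0.1759, -3.4544, 0.0680]  P^-=[0.3263 -0.1140 -0.1306; -0.1140 2.4343 -0.4741; -0.1306 -0.4741 1.6949]  S=[1.0119]  K=[0.3466; -0.0811; -0.4044]  nu=[0.1766]  x^+=[0.2371, -3.4687, -0.0034]  P^+=[0.2047 -0.0855 0.0113; -0.0855 2.4277 -0.5073; 0.0113 -0.5073 1.5294]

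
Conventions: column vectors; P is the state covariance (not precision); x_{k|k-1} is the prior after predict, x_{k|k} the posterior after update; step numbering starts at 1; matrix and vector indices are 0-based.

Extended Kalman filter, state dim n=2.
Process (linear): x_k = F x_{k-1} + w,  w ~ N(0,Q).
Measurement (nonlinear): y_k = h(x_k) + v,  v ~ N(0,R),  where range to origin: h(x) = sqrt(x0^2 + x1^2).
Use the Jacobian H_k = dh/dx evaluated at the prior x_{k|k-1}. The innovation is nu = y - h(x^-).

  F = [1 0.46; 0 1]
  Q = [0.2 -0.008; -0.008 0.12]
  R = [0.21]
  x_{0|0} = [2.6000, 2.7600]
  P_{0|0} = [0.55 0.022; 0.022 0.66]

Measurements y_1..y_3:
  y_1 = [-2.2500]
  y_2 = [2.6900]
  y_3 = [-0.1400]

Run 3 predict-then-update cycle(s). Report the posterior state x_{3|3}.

step 1: x^-=[3.8696, 2.7600]  P^-=[0.9099 0.3176; 0.3176 0.7800]  H_jac=[0.8141 0.5807]  S=[1.3764]  K=[0.6722; 0.5169]  nu=[-7.0030]  x^+=[-0.8378, -0.8601]  P^+=[0.2880 -0.1607; -0.1607 0.4122]
step 2: x^-=[-1.2334, -0.8601]  P^-=[0.4274 0.0209; 0.0209 0.5322]  H_jac=[-0.8203 -0.5720]  S=[0.6913]  K=[-0.5244; -0.4652]  nu=[1.1863]  x^+=[-1.8556, -1.4119]  P^+=[0.2373 -0.1477; -0.1477 0.3826]
step 3: x^-=[-2.5051, -1.4119]  P^-=[0.3823 0.0203; 0.0203 0.5026]  H_jac=[-0.8712 -0.4910]  S=[0.6387]  K=[-0.5371; -0.4141]  nu=[-3.0156]  x^+=[-0.8854, -0.1633]  P^+=[0.1981 -0.1217; -0.1217 0.3931]

x_post = [-0.8854, -0.1633]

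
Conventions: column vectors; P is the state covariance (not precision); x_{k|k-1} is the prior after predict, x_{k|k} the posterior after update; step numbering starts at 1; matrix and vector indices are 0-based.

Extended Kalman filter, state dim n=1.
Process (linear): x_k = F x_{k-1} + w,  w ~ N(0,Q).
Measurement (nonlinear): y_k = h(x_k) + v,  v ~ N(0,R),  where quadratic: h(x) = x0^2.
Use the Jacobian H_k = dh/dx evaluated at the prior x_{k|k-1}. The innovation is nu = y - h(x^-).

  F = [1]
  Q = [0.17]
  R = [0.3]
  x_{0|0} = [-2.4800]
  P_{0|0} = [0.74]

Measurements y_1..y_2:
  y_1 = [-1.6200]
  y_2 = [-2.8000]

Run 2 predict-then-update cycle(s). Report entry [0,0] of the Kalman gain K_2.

K[0,0] = -0.3636

step 1: x^-=[-2.4800]  P^-=[0.9100]  H_jac=[-4.9600]  S=[22.6875]  K=[-0.1989]  nu=[-7.7704]  x^+=[-0.9341]  P^+=[0.0120]
step 2: x^-=[-0.9341]  P^-=[0.1820]  H_jac=[-1.8682]  S=[0.9353]  K=[-0.3636]  nu=[-3.6725]  x^+=[0.4012]  P^+=[0.0584]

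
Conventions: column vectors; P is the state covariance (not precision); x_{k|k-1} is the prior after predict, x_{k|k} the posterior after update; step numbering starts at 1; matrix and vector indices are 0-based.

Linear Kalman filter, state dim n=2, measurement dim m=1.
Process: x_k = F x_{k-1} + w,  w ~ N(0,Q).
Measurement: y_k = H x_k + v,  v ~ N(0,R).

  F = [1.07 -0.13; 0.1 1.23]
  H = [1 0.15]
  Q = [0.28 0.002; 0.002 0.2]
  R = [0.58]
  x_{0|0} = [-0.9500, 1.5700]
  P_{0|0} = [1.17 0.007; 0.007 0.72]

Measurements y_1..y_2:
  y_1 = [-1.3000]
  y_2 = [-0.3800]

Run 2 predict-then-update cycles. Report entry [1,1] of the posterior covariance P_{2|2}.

step 1: x^-=[-1.2206, 1.8361]  P^-=[1.6298 0.0212; 0.0212 1.3027]  S=[2.2454]  K=[0.7272; 0.0965]  nu=[-0.3548]  x^+=[-1.4786, 1.8019]  P^+=[0.4422 -0.1363; -0.1363 1.2818]
step 2: x^-=[-1.8164, 2.0684]  P^-=[0.8459 -0.3333; -0.3333 2.1101]  S=[1.3734]  K=[0.5795; -0.0122]  nu=[1.1261]  x^+=[-1.1638, 2.0547]  P^+=[0.3847 -0.3236; -0.3236 2.1099]

P_post[1,1] = 2.1099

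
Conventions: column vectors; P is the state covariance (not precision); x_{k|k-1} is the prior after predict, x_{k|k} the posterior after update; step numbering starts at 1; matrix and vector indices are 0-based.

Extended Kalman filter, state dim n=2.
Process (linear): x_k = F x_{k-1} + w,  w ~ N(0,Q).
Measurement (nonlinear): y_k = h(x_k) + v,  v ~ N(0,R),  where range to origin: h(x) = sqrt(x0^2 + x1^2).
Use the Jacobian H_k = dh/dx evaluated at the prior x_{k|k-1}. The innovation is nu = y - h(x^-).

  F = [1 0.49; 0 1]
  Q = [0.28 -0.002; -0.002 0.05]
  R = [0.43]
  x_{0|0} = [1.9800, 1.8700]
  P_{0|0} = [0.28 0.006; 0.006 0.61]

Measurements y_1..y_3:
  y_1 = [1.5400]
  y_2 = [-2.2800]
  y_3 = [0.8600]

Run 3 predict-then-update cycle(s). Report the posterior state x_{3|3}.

x_post = [-0.6605, -0.3958]

step 1: x^-=[2.8963, 1.8700]  P^-=[0.7123 0.3029; 0.3029 0.6600]  H_jac=[0.8401 0.5424]  S=[1.4030]  K=[0.5437; 0.4365]  nu=[-1.9075]  x^+=[1.8593, 1.0373]  P^+=[0.2977 -0.0301; -0.0301 0.3926]
step 2: x^-=[2.3675, 1.0373]  P^-=[0.6425 0.1603; 0.1603 0.4426]  H_jac=[0.9159 0.4013]  S=[1.1582]  K=[0.5637; 0.2802]  nu=[-4.8648]  x^+=[-0.3746, -0.3257]  P^+=[0.2745 -0.0226; -0.0226 0.3517]
step 3: x^-=[-0.5342, -0.3257]  P^-=[0.6168 0.1478; 0.1478 0.4017]  H_jac=[-0.8538 -0.5206]  S=[1.1199]  K=[-0.5390; -0.2994]  nu=[0.2344]  x^+=[-0.6605, -0.3958]  P^+=[0.2915 -0.0329; -0.0329 0.3013]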